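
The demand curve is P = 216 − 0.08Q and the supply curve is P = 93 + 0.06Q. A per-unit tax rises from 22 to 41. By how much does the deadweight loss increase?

Competitive equilibrium: 216 − 0.08Q = 93 + 0.06Q → Q* = 878.5714, P* = 145.7143.
For a per-unit tax t: ΔQ = t/0.14, so DWL = ½·t·(t/0.14) = t²/0.28.
At t = 22: DWL = 1728.571. At t = 41: DWL = 6003.571.
Increase = 6003.571 − 1728.571 = 4275.

4275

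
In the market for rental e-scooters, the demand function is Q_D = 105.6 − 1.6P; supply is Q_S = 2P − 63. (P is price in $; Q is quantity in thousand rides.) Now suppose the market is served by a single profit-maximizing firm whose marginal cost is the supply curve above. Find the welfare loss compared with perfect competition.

In inverse form: demand P = 66 − 0.625Q, supply P = 31.5 + 0.5Q.
Competitive equilibrium: 66 − 0.625Q = 31.5 + 0.5Q → Q* = 30.6667, P* = 46.8333.
Marginal revenue: MR = 66 − 1.25Q. Set MR = MC: 66 − 1.25Q = 31.5 + 0.5Q → Q_m = 19.7143.
Price P_m = 66 − 0.625·19.7143 = 53.6786; MC(Q_m) = 31.5 + 0.5·19.7143 = 41.3572.
Competitive Q* = 30.6667, so ΔQ = 10.9524; wedge = 53.6786 − 41.3572 = 12.3214.
Deadweight loss = ½ × 10.9524 × 12.3214 = $67.47 thousand.

$67.47 thousand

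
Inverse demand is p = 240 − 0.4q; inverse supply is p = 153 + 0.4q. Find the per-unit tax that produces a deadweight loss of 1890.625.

Competitive equilibrium: 240 − 0.4q = 153 + 0.4q → q* = 108.75, p* = 196.5.
A tax t gives Δq = t/0.8 and wedge t, so DWL = t²/1.6.
t²/1.6 = 1890.625 → t² = 3025 → t = 55.

55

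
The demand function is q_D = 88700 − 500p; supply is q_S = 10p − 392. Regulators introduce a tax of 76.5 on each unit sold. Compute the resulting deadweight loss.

In inverse form: demand p = 177.4 − 0.002q, supply p = 39.2 + 0.1q.
Competitive equilibrium: 177.4 − 0.002q = 39.2 + 0.1q → q* = 1354.902, p* = 174.6902.
With the tax, the buyer price exceeds the seller price by 76.5: (177.4 − 0.002q) − (39.2 + 0.1q) = 76.5 → q' = 604.902.
Δq = 1354.902 − 604.902 = 750; the wedge equals the tax, 76.5.
The triangle = ½ × 750 × 76.5 = 28687.50.

28687.50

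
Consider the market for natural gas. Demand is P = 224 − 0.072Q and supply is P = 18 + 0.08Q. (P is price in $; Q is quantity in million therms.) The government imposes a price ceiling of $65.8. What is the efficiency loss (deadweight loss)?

$43639.58 million

Competitive equilibrium: 224 − 0.072Q = 18 + 0.08Q → Q* = 1355.2632, P* = 126.4211.
At the ceiling P = 65.8, quantity supplied = (65.8 − 18)/0.08 = 597.5.
Willingness to pay at Q' = 597.5: 224 − 0.072·597.5 = 180.98.
ΔQ = 1355.2632 − 597.5 = 757.7632; wedge = 180.98 − 65.8 = 115.18.
Deadweight loss = ½ × 757.7632 × 115.18 = $43639.58 million.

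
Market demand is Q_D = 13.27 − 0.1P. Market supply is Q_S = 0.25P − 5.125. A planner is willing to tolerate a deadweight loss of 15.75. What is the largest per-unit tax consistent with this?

In inverse form: demand P = 132.7 − 10Q, supply P = 20.5 + 4Q.
Competitive equilibrium: 132.7 − 10Q = 20.5 + 4Q → Q* = 8.0143, P* = 52.5571.
A tax t gives ΔQ = t/14 and wedge t, so DWL = t²/28.
t²/28 = 15.75 → t² = 441 → t = 21.

21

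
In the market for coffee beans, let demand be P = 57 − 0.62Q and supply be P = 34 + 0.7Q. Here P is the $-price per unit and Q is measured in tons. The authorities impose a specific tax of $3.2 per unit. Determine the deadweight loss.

Competitive equilibrium: 57 − 0.62Q = 34 + 0.7Q → Q* = 17.4242, P* = 46.197.
With the tax, the buyer price exceeds the seller price by 3.2: (57 − 0.62Q) − (34 + 0.7Q) = 3.2 → Q' = 15.
ΔQ = 17.4242 − 15 = 2.4242; the wedge equals the tax, 3.2.
DWL = ½ × 2.4242 × 3.2 = $3.88.

$3.88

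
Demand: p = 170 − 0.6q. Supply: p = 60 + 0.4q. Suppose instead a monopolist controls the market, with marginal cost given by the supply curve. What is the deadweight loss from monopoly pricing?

850.78

Competitive equilibrium: 170 − 0.6q = 60 + 0.4q → q* = 110, p* = 104.
Marginal revenue: MR = 170 − 1.2q. Set MR = MC: 170 − 1.2q = 60 + 0.4q → q_m = 68.75.
Price p_m = 170 − 0.6·68.75 = 128.75; MC(q_m) = 60 + 0.4·68.75 = 87.5.
Competitive q* = 110, so Δq = 41.25; wedge = 128.75 − 87.5 = 41.25.
Welfare loss = ½ × 41.25 × 41.25 = 850.78.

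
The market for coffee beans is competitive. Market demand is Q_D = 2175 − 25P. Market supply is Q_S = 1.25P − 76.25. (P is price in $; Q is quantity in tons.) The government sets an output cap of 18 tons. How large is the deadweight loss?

In inverse form: demand P = 87 − 0.04Q, supply P = 61 + 0.8Q.
Competitive equilibrium: 87 − 0.04Q = 61 + 0.8Q → Q* = 30.9524, P* = 85.7619.
At Q = 18: demand price = 87 − 0.04·18 = 86.28; supply price = 61 + 0.8·18 = 75.4.
ΔQ = 30.9524 − 18 = 12.9524; wedge = 86.28 − 75.4 = 10.88.
DWL = ½ × 12.9524 × 10.88 = $70.46.

$70.46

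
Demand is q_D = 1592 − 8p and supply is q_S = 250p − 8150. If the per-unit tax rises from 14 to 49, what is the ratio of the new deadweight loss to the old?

In inverse form: demand p = 199 − 0.125q, supply p = 32.6 + 0.004q.
Competitive equilibrium: 199 − 0.125q = 32.6 + 0.004q → q* = 1289.9225, p* = 37.7597.
For a per-unit tax t: Δq = t/0.129, so DWL = ½·t·(t/0.129) = t²/0.258.
At t = 14: DWL = 759.690. At t = 49: DWL = 9306.202.
Ratio = (49/14)² = 12.25.

12.25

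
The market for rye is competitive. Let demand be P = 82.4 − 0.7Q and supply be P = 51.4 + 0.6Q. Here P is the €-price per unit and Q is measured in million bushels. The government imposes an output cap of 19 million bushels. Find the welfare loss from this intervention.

Competitive equilibrium: 82.4 − 0.7Q = 51.4 + 0.6Q → Q* = 23.8462, P* = 65.7077.
At Q = 19: demand price = 82.4 − 0.7·19 = 69.1; supply price = 51.4 + 0.6·19 = 62.8.
ΔQ = 23.8462 − 19 = 4.8462; wedge = 69.1 − 62.8 = 6.3.
DWL = ½ × 4.8462 × 6.3 = €15.27 million.

€15.27 million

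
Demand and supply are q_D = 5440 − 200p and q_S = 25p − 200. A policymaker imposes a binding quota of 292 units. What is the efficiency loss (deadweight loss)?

In inverse form: demand p = 27.2 − 0.005q, supply p = 8 + 0.04q.
Competitive equilibrium: 27.2 − 0.005q = 8 + 0.04q → q* = 426.6667, p* = 25.0667.
At q = 292: demand price = 27.2 − 0.005·292 = 25.74; supply price = 8 + 0.04·292 = 19.68.
Δq = 426.6667 − 292 = 134.6667; wedge = 25.74 − 19.68 = 6.06.
DWL = ½ × 134.6667 × 6.06 = 408.04.

408.04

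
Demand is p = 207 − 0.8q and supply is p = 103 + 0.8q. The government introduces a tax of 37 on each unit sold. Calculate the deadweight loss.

Competitive equilibrium: 207 − 0.8q = 103 + 0.8q → q* = 65, p* = 155.
With the tax, the buyer price exceeds the seller price by 37: (207 − 0.8q) − (103 + 0.8q) = 37 → q' = 41.875.
Δq = 65 − 41.875 = 23.125; the wedge equals the tax, 37.
The triangle = ½ × 23.125 × 37 = 427.81.

427.81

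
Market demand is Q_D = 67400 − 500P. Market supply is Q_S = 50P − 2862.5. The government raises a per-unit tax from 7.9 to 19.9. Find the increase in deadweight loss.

7581.82

In inverse form: demand P = 134.8 − 0.002Q, supply P = 57.25 + 0.02Q.
Competitive equilibrium: 134.8 − 0.002Q = 57.25 + 0.02Q → Q* = 3525, P* = 127.75.
For a per-unit tax t: ΔQ = t/0.022, so DWL = ½·t·(t/0.022) = t²/0.044.
At t = 7.9: DWL = 1418.409. At t = 19.9: DWL = 9000.227.
Increase = 9000.227 − 1418.409 = 7581.82.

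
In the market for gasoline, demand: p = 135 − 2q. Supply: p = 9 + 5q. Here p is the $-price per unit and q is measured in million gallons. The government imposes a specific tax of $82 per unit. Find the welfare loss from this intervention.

Competitive equilibrium: 135 − 2q = 9 + 5q → q* = 18, p* = 99.
With the tax, the buyer price exceeds the seller price by 82: (135 − 2q) − (9 + 5q) = 82 → q' = 6.2857.
Δq = 18 − 6.2857 = 11.7143; the wedge equals the tax, 82.
Deadweight loss = ½ × 11.7143 × 82 = $480.29 million.

$480.29 million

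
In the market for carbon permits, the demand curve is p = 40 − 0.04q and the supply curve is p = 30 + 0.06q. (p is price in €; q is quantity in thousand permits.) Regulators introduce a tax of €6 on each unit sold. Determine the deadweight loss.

Competitive equilibrium: 40 − 0.04q = 30 + 0.06q → q* = 100, p* = 36.
With the tax, the buyer price exceeds the seller price by 6: (40 − 0.04q) − (30 + 0.06q) = 6 → q' = 40.
Δq = 100 − 40 = 60; the wedge equals the tax, 6.
DWL = ½ × 60 × 6 = €180 thousand.

€180 thousand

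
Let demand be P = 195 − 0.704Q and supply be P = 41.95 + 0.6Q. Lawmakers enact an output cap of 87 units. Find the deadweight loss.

601.35

Competitive equilibrium: 195 − 0.704Q = 41.95 + 0.6Q → Q* = 117.3696, P* = 112.3718.
At Q = 87: demand price = 195 − 0.704·87 = 133.752; supply price = 41.95 + 0.6·87 = 94.15.
ΔQ = 117.3696 − 87 = 30.3696; wedge = 133.752 − 94.15 = 39.602.
Welfare loss = ½ × 30.3696 × 39.602 = 601.35.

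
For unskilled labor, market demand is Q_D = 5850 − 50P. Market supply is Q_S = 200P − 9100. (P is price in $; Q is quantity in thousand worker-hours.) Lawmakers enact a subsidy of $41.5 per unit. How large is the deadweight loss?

In inverse form: demand P = 117 − 0.02Q, supply P = 45.5 + 0.005Q.
Competitive equilibrium: 117 − 0.02Q = 45.5 + 0.005Q → Q* = 2860, P* = 59.8.
The subsidy lowers effective supply by 41.5: P = 4 + 0.005Q.
New quantity: 117 − 0.02Q = 4 + 0.005Q → Q' = 4520.
Overproduction ΔQ = 4520 − 2860 = 1660; wedge = subsidy = 41.5.
Welfare loss = ½ × 1660 × 41.5 = $34445 thousand.

$34445 thousand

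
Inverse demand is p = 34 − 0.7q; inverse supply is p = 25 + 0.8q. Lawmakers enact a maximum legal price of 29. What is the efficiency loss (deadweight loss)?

0.75

Competitive equilibrium: 34 − 0.7q = 25 + 0.8q → q* = 6, p* = 29.8.
At the ceiling p = 29, quantity supplied = (29 − 25)/0.8 = 5.
Willingness to pay at q' = 5: 34 − 0.7·5 = 30.5.
Δq = 6 − 5 = 1; wedge = 30.5 − 29 = 1.5.
DWL = ½ × 1 × 1.5 = 0.75.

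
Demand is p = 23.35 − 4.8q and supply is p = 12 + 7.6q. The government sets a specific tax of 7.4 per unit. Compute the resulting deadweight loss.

Competitive equilibrium: 23.35 − 4.8q = 12 + 7.6q → q* = 0.9153, p* = 18.9565.
With the tax, the buyer price exceeds the seller price by 7.4: (23.35 − 4.8q) − (12 + 7.6q) = 7.4 → q' = 0.3185.
Δq = 0.9153 − 0.3185 = 0.5968; the wedge equals the tax, 7.4.
Welfare loss = ½ × 0.5968 × 7.4 = 2.21.

2.21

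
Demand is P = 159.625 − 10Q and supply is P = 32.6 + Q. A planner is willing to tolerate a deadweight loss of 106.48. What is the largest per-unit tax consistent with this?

Competitive equilibrium: 159.625 − 10Q = 32.6 + Q → Q* = 11.5477, P* = 44.1477.
A tax t gives ΔQ = t/11 and wedge t, so DWL = t²/22.
t²/22 = 106.48 → t² = 2342.56 → t = 48.4.

48.4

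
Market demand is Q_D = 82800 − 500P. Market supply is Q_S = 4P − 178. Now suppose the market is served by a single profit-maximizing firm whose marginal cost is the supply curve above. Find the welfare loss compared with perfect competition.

1.80

In inverse form: demand P = 165.6 − 0.002Q, supply P = 44.5 + 0.25Q.
Competitive equilibrium: 165.6 − 0.002Q = 44.5 + 0.25Q → Q* = 480.5556, P* = 164.6389.
Marginal revenue: MR = 165.6 − 0.004Q. Set MR = MC: 165.6 − 0.004Q = 44.5 + 0.25Q → Q_m = 476.7717.
Price P_m = 165.6 − 0.002·476.7717 = 164.6465; MC(Q_m) = 44.5 + 0.25·476.7717 = 163.6929.
Competitive Q* = 480.5556, so ΔQ = 3.7839; wedge = 164.6465 − 163.6929 = 0.9536.
Deadweight loss = ½ × 3.7839 × 0.9536 = 1.80.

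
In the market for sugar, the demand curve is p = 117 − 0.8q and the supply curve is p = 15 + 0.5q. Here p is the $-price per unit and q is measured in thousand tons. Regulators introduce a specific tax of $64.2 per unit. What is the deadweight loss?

Competitive equilibrium: 117 − 0.8q = 15 + 0.5q → q* = 78.4615, p* = 54.2308.
With the tax, the buyer price exceeds the seller price by 64.2: (117 − 0.8q) − (15 + 0.5q) = 64.2 → q' = 29.0769.
Δq = 78.4615 − 29.0769 = 49.3846; the wedge equals the tax, 64.2.
The triangle = ½ × 49.3846 × 64.2 = $1585.25 thousand.

$1585.25 thousand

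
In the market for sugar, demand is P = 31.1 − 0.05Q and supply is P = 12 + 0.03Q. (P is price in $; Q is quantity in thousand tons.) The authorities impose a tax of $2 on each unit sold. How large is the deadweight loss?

$25 thousand

Competitive equilibrium: 31.1 − 0.05Q = 12 + 0.03Q → Q* = 238.75, P* = 19.1625.
With the tax, the buyer price exceeds the seller price by 2: (31.1 − 0.05Q) − (12 + 0.03Q) = 2 → Q' = 213.75.
ΔQ = 238.75 − 213.75 = 25; the wedge equals the tax, 2.
Deadweight loss = ½ × 25 × 2 = $25 thousand.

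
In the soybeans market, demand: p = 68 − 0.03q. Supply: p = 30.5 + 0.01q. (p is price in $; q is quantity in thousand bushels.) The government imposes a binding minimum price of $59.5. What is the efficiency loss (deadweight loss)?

$8558.68 thousand

Competitive equilibrium: 68 − 0.03q = 30.5 + 0.01q → q* = 937.5, p* = 39.875.
At the floor p = 59.5, quantity demanded = (68 − 59.5)/0.03 = 283.33333.
Sellers' marginal cost at q' = 283.33333: 30.5 + 0.01·283.33333 = 33.33333.
Δq = 937.5 − 283.33333 = 654.16667; wedge = 59.5 − 33.33333 = 26.16667.
The triangle = ½ × 654.16667 × 26.16667 = $8558.68 thousand.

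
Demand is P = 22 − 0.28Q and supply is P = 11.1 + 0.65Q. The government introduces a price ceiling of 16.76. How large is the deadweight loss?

4.22

Competitive equilibrium: 22 − 0.28Q = 11.1 + 0.65Q → Q* = 11.7204, P* = 18.7183.
At the ceiling P = 16.76, quantity supplied = (16.76 − 11.1)/0.65 = 8.7077.
Willingness to pay at Q' = 8.7077: 22 − 0.28·8.7077 = 19.5618.
ΔQ = 11.7204 − 8.7077 = 3.0127; wedge = 19.5618 − 16.76 = 2.8018.
DWL = ½ × 3.0127 × 2.8018 = 4.22.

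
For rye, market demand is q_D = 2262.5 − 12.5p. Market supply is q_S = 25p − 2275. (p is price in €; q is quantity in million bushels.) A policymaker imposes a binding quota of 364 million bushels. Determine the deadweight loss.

In inverse form: demand p = 181 − 0.08q, supply p = 91 + 0.04q.
Competitive equilibrium: 181 − 0.08q = 91 + 0.04q → q* = 750, p* = 121.
At q = 364: demand price = 181 − 0.08·364 = 151.88; supply price = 91 + 0.04·364 = 105.56.
Δq = 750 − 364 = 386; wedge = 151.88 − 105.56 = 46.32.
Deadweight loss = ½ × 386 × 46.32 = €8939.76 million.

€8939.76 million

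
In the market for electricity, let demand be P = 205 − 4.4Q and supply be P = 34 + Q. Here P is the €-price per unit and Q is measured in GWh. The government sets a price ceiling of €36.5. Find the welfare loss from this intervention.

€2296.875

Competitive equilibrium: 205 − 4.4Q = 34 + Q → Q* = 31.66667, P* = 65.66667.
At the ceiling P = 36.5, quantity supplied = (36.5 − 34)/1 = 2.5.
Willingness to pay at Q' = 2.5: 205 − 4.4·2.5 = 194.
ΔQ = 31.66667 − 2.5 = 29.16667; wedge = 194 − 36.5 = 157.5.
The triangle = ½ × 29.16667 × 157.5 = €2296.875.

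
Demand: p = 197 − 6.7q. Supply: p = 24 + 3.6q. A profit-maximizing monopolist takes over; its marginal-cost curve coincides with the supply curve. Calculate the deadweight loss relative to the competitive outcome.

Competitive equilibrium: 197 − 6.7q = 24 + 3.6q → q* = 16.7961, p* = 84.466.
Marginal revenue: MR = 197 − 13.4q. Set MR = MC: 197 − 13.4q = 24 + 3.6q → q_m = 10.1765.
Price p_m = 197 − 6.7·10.1765 = 128.8175; MC(q_m) = 24 + 3.6·10.1765 = 60.6354.
Competitive q* = 16.7961, so Δq = 6.6196; wedge = 128.8175 − 60.6354 = 68.1821.
DWL = ½ × 6.6196 × 68.1821 = 225.67.

225.67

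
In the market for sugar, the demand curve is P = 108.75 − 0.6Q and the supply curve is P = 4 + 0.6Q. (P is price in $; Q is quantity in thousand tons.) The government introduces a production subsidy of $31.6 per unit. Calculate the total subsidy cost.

Competitive equilibrium: 108.75 − 0.6Q = 4 + 0.6Q → Q* = 87.2917, P* = 56.375.
The subsidy lowers effective supply by 31.6: P = 0.6Q − 27.6.
New quantity: 108.75 − 0.6Q = 0.6Q − 27.6 → Q' = 113.625.
Total subsidy cost = 31.6 × 113.625 = $3590.55 thousand.

$3590.55 thousand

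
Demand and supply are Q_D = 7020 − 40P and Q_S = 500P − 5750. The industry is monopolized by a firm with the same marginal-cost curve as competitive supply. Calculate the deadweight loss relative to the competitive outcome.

115124.37

In inverse form: demand P = 175.5 − 0.025Q, supply P = 11.5 + 0.002Q.
Competitive equilibrium: 175.5 − 0.025Q = 11.5 + 0.002Q → Q* = 6074.074074, P* = 23.648148.
Marginal revenue: MR = 175.5 − 0.05Q. Set MR = MC: 175.5 − 0.05Q = 11.5 + 0.002Q → Q_m = 3153.846154.
Price P_m = 175.5 − 0.025·3153.846154 = 96.653846; MC(Q_m) = 11.5 + 0.002·3153.846154 = 17.807692.
Competitive Q* = 6074.074074, so ΔQ = 2920.22792; wedge = 96.653846 − 17.807692 = 78.846154.
DWL = ½ × 2920.22792 × 78.846154 = 115124.37.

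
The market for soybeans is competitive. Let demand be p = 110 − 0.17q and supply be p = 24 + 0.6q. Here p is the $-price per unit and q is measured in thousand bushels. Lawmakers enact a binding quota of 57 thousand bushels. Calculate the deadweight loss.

Competitive equilibrium: 110 − 0.17q = 24 + 0.6q → q* = 111.6883, p* = 91.013.
At q = 57: demand price = 110 − 0.17·57 = 100.31; supply price = 24 + 0.6·57 = 58.2.
Δq = 111.6883 − 57 = 54.6883; wedge = 100.31 − 58.2 = 42.11.
DWL = ½ × 54.6883 × 42.11 = $1151.46 thousand.

$1151.46 thousand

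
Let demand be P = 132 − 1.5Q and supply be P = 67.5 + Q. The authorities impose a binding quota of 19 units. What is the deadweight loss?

57.80

Competitive equilibrium: 132 − 1.5Q = 67.5 + Q → Q* = 25.8, P* = 93.3.
At Q = 19: demand price = 132 − 1.5·19 = 103.5; supply price = 67.5 + 1·19 = 86.5.
ΔQ = 25.8 − 19 = 6.8; wedge = 103.5 − 86.5 = 17.
DWL = ½ × 6.8 × 17 = 57.80.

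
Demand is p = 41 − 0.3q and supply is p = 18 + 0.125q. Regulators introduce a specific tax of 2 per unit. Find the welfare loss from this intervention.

4.71

Competitive equilibrium: 41 − 0.3q = 18 + 0.125q → q* = 54.1176, p* = 24.7647.
With the tax, the buyer price exceeds the seller price by 2: (41 − 0.3q) − (18 + 0.125q) = 2 → q' = 49.4118.
Δq = 54.1176 − 49.4118 = 4.7058; the wedge equals the tax, 2.
DWL = ½ × 4.7058 × 2 = 4.71.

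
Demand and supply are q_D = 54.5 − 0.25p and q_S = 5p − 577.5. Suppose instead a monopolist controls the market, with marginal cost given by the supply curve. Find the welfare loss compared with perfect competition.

297.62

In inverse form: demand p = 218 − 4q, supply p = 115.5 + 0.2q.
Competitive equilibrium: 218 − 4q = 115.5 + 0.2q → q* = 24.4048, p* = 120.381.
Marginal revenue: MR = 218 − 8q. Set MR = MC: 218 − 8q = 115.5 + 0.2q → q_m = 12.5.
Price p_m = 218 − 4·12.5 = 168; MC(q_m) = 115.5 + 0.2·12.5 = 118.
Competitive q* = 24.4048, so Δq = 11.9048; wedge = 168 − 118 = 50.
The triangle = ½ × 11.9048 × 50 = 297.62.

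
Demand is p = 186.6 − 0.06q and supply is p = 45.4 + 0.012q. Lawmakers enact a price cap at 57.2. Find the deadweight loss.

34417.78

Competitive equilibrium: 186.6 − 0.06q = 45.4 + 0.012q → q* = 1961.1111, p* = 68.9333.
At the ceiling p = 57.2, quantity supplied = (57.2 − 45.4)/0.012 = 983.3333.
Willingness to pay at q' = 983.3333: 186.6 − 0.06·983.3333 = 127.6.
Δq = 1961.1111 − 983.3333 = 977.7778; wedge = 127.6 − 57.2 = 70.4.
The triangle = ½ × 977.7778 × 70.4 = 34417.78.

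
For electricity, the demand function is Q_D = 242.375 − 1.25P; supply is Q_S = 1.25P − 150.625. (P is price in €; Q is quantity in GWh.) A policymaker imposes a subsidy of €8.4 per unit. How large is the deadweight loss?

€22.05

In inverse form: demand P = 193.9 − 0.8Q, supply P = 120.5 + 0.8Q.
Competitive equilibrium: 193.9 − 0.8Q = 120.5 + 0.8Q → Q* = 45.875, P* = 157.2.
The subsidy lowers effective supply by 8.4: P = 112.1 + 0.8Q.
New quantity: 193.9 − 0.8Q = 112.1 + 0.8Q → Q' = 51.125.
Overproduction ΔQ = 51.125 − 45.875 = 5.25; wedge = subsidy = 8.4.
DWL = ½ × 5.25 × 8.4 = €22.05.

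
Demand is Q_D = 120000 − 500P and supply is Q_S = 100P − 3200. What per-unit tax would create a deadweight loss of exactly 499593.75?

109.5

In inverse form: demand P = 240 − 0.002Q, supply P = 32 + 0.01Q.
Competitive equilibrium: 240 − 0.002Q = 32 + 0.01Q → Q* = 17333.3333, P* = 205.3333.
A tax t gives ΔQ = t/0.012 and wedge t, so DWL = t²/0.024.
t²/0.024 = 499593.75 → t² = 11990.25 → t = 109.5.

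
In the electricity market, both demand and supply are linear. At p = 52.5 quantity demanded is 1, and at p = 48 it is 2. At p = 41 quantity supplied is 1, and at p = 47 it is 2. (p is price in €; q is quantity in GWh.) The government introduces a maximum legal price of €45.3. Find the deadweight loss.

Demand slope = (48 − 52.5)/(2 − 1) = −4.5, so p = 57 − 4.5q.
Supply slope = (47 − 41)/(2 − 1) = 6, so p = 35 + 6q.
Competitive equilibrium: 57 − 4.5q = 35 + 6q → q* = 2.0952, p* = 47.5714.
At the ceiling p = 45.3, quantity supplied = (45.3 − 35)/6 = 1.7167.
Willingness to pay at q' = 1.7167: 57 − 4.5·1.7167 = 49.2749.
Δq = 2.0952 − 1.7167 = 0.3785; wedge = 49.2749 − 45.3 = 3.9749.
DWL = ½ × 0.3785 × 3.9749 = €0.75.

€0.75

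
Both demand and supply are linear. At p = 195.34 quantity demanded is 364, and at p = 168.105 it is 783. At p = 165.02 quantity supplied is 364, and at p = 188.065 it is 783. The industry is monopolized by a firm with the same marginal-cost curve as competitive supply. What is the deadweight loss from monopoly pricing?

2816.67

Demand slope = (168.105 − 195.34)/(783 − 364) = −0.065, so p = 219 − 0.065q.
Supply slope = (188.065 − 165.02)/(783 − 364) = 0.055, so p = 145 + 0.055q.
Competitive equilibrium: 219 − 0.065q = 145 + 0.055q → q* = 616.6667, p* = 178.9167.
Marginal revenue: MR = 219 − 0.13q. Set MR = MC: 219 − 0.13q = 145 + 0.055q → q_m = 400.
Price p_m = 219 − 0.065·400 = 193; MC(q_m) = 145 + 0.055·400 = 167.
Competitive q* = 616.6667, so Δq = 216.6667; wedge = 193 − 167 = 26.
Deadweight loss = ½ × 216.6667 × 26 = 2816.67.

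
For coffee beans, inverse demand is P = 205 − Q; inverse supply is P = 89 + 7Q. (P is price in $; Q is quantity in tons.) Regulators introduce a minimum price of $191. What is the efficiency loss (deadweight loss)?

Competitive equilibrium: 205 − Q = 89 + 7Q → Q* = 14.5, P* = 190.5.
At the floor P = 191, quantity demanded = (205 − 191)/1 = 14.
Sellers' marginal cost at Q' = 14: 89 + 7·14 = 187.
ΔQ = 14.5 − 14 = 0.5; wedge = 191 − 187 = 4.
The triangle = ½ × 0.5 × 4 = $1.

$1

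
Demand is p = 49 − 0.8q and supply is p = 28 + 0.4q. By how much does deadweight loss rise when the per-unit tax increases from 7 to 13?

50

Competitive equilibrium: 49 − 0.8q = 28 + 0.4q → q* = 17.5, p* = 35.
For a per-unit tax t: Δq = t/1.2, so DWL = ½·t·(t/1.2) = t²/2.4.
At t = 7: DWL = 20.417. At t = 13: DWL = 70.417.
Increase = 70.417 − 20.417 = 50.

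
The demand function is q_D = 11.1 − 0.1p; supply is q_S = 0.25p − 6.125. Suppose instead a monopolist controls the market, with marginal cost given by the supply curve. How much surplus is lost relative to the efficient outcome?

In inverse form: demand p = 111 − 10q, supply p = 24.5 + 4q.
Competitive equilibrium: 111 − 10q = 24.5 + 4q → q* = 6.1786, p* = 49.2143.
Marginal revenue: MR = 111 − 20q. Set MR = MC: 111 − 20q = 24.5 + 4q → q_m = 3.6042.
Price p_m = 111 − 10·3.6042 = 74.958; MC(q_m) = 24.5 + 4·3.6042 = 38.9168.
Competitive q* = 6.1786, so Δq = 2.5744; wedge = 74.958 − 38.9168 = 36.0412.
Deadweight loss = ½ × 2.5744 × 36.0412 = 46.39.

46.39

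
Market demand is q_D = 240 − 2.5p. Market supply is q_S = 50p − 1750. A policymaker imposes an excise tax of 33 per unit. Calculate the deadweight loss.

1296.43

In inverse form: demand p = 96 − 0.4q, supply p = 35 + 0.02q.
Competitive equilibrium: 96 − 0.4q = 35 + 0.02q → q* = 145.2381, p* = 37.9048.
With the tax, the buyer price exceeds the seller price by 33: (96 − 0.4q) − (35 + 0.02q) = 33 → q' = 66.6667.
Δq = 145.2381 − 66.6667 = 78.5714; the wedge equals the tax, 33.
Deadweight loss = ½ × 78.5714 × 33 = 1296.43.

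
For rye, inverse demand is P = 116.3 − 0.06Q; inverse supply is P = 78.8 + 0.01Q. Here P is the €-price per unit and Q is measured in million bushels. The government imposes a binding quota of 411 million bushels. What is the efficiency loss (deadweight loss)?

€544.38 million

Competitive equilibrium: 116.3 − 0.06Q = 78.8 + 0.01Q → Q* = 535.7143, P* = 84.1571.
At Q = 411: demand price = 116.3 − 0.06·411 = 91.64; supply price = 78.8 + 0.01·411 = 82.91.
ΔQ = 535.7143 − 411 = 124.7143; wedge = 91.64 − 82.91 = 8.73.
DWL = ½ × 124.7143 × 8.73 = €544.38 million.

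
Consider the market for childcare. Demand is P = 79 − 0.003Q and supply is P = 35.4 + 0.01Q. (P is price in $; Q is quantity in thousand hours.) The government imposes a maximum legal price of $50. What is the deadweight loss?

Competitive equilibrium: 79 − 0.003Q = 35.4 + 0.01Q → Q* = 3353.8462, P* = 68.9385.
At the ceiling P = 50, quantity supplied = (50 − 35.4)/0.01 = 1460.
Willingness to pay at Q' = 1460: 79 − 0.003·1460 = 74.62.
ΔQ = 3353.8462 − 1460 = 1893.8462; wedge = 74.62 − 50 = 24.62.
Deadweight loss = ½ × 1893.8462 × 24.62 = $23313.25 thousand.

$23313.25 thousand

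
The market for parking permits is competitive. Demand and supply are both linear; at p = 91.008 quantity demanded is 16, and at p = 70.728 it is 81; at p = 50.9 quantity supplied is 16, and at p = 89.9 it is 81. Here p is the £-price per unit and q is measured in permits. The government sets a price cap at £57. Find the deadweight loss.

Demand slope = (70.728 − 91.008)/(81 − 16) = −0.312, so p = 96 − 0.312q.
Supply slope = (89.9 − 50.9)/(81 − 16) = 0.6, so p = 41.3 + 0.6q.
Competitive equilibrium: 96 − 0.312q = 41.3 + 0.6q → q* = 59.9781, p* = 77.2868.
At the ceiling p = 57, quantity supplied = (57 − 41.3)/0.6 = 26.1667.
Willingness to pay at q' = 26.1667: 96 − 0.312·26.1667 = 87.836.
Δq = 59.9781 − 26.1667 = 33.8114; wedge = 87.836 − 57 = 30.836.
Welfare loss = ½ × 33.8114 × 30.836 = £521.30.

£521.30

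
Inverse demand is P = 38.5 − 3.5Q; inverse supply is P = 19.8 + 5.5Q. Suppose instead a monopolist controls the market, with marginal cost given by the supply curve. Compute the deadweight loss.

Competitive equilibrium: 38.5 − 3.5Q = 19.8 + 5.5Q → Q* = 2.0778, P* = 31.2278.
Marginal revenue: MR = 38.5 − 7Q. Set MR = MC: 38.5 − 7Q = 19.8 + 5.5Q → Q_m = 1.496.
Price P_m = 38.5 − 3.5·1.496 = 33.264; MC(Q_m) = 19.8 + 5.5·1.496 = 28.028.
Competitive Q* = 2.0778, so ΔQ = 0.5818; wedge = 33.264 − 28.028 = 5.236.
Welfare loss = ½ × 0.5818 × 5.236 = 1.52.

1.52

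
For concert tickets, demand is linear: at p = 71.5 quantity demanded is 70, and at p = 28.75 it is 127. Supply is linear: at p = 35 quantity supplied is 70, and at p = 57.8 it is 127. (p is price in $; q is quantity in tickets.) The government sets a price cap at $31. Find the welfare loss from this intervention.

$1001.74

Demand slope = (28.75 − 71.5)/(127 − 70) = −0.75, so p = 124 − 0.75q.
Supply slope = (57.8 − 35)/(127 − 70) = 0.4, so p = 7 + 0.4q.
Competitive equilibrium: 124 − 0.75q = 7 + 0.4q → q* = 101.7391, p* = 47.6957.
At the ceiling p = 31, quantity supplied = (31 − 7)/0.4 = 60.
Willingness to pay at q' = 60: 124 − 0.75·60 = 79.
Δq = 101.7391 − 60 = 41.7391; wedge = 79 − 31 = 48.
Welfare loss = ½ × 41.7391 × 48 = $1001.74.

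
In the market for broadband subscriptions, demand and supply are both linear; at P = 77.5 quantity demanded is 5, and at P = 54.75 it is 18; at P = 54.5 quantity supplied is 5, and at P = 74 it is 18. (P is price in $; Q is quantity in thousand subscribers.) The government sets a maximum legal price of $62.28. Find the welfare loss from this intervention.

Demand slope = (54.75 − 77.5)/(18 − 5) = −1.75, so P = 86.25 − 1.75Q.
Supply slope = (74 − 54.5)/(18 − 5) = 1.5, so P = 47 + 1.5Q.
Competitive equilibrium: 86.25 − 1.75Q = 47 + 1.5Q → Q* = 12.0769, P* = 65.1154.
At the ceiling P = 62.28, quantity supplied = (62.28 − 47)/1.5 = 10.1867.
Willingness to pay at Q' = 10.1867: 86.25 − 1.75·10.1867 = 68.4233.
ΔQ = 12.0769 − 10.1867 = 1.8902; wedge = 68.4233 − 62.28 = 6.1433.
DWL = ½ × 1.8902 × 6.1433 = $5.81 thousand.

$5.81 thousand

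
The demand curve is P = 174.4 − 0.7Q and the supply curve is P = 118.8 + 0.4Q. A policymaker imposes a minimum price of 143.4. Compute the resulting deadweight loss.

21.55

Competitive equilibrium: 174.4 − 0.7Q = 118.8 + 0.4Q → Q* = 50.5455, P* = 139.0182.
At the floor P = 143.4, quantity demanded = (174.4 − 143.4)/0.7 = 44.2857.
Sellers' marginal cost at Q' = 44.2857: 118.8 + 0.4·44.2857 = 136.5143.
ΔQ = 50.5455 − 44.2857 = 6.2598; wedge = 143.4 − 136.5143 = 6.8857.
Welfare loss = ½ × 6.2598 × 6.8857 = 21.55.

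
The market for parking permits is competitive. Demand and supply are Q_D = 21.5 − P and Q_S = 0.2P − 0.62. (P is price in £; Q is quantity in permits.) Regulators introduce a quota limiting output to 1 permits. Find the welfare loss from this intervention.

In inverse form: demand P = 21.5 − Q, supply P = 3.1 + 5Q.
Competitive equilibrium: 21.5 − Q = 3.1 + 5Q → Q* = 3.0667, P* = 18.4333.
At Q = 1: demand price = 21.5 − 1·1 = 20.5; supply price = 3.1 + 5·1 = 8.1.
ΔQ = 3.0667 − 1 = 2.0667; wedge = 20.5 − 8.1 = 12.4.
The triangle = ½ × 2.0667 × 12.4 = £12.81.

£12.81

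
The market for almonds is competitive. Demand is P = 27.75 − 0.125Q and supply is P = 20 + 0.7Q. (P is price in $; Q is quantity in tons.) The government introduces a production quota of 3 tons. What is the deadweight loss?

Competitive equilibrium: 27.75 − 0.125Q = 20 + 0.7Q → Q* = 9.3939, P* = 26.5758.
At Q = 3: demand price = 27.75 − 0.125·3 = 27.375; supply price = 20 + 0.7·3 = 22.1.
ΔQ = 9.3939 − 3 = 6.3939; wedge = 27.375 − 22.1 = 5.275.
The triangle = ½ × 6.3939 × 5.275 = $16.86.

$16.86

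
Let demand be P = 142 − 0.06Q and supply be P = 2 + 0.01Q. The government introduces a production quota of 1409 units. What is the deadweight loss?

Competitive equilibrium: 142 − 0.06Q = 2 + 0.01Q → Q* = 2000, P* = 22.
At Q = 1409: demand price = 142 − 0.06·1409 = 57.46; supply price = 2 + 0.01·1409 = 16.09.
ΔQ = 2000 − 1409 = 591; wedge = 57.46 − 16.09 = 41.37.
DWL = ½ × 591 × 41.37 = 12224.835.

12224.835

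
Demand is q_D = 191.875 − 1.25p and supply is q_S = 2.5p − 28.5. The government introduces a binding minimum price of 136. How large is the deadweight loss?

In inverse form: demand p = 153.5 − 0.8q, supply p = 11.4 + 0.4q.
Competitive equilibrium: 153.5 − 0.8q = 11.4 + 0.4q → q* = 118.4167, p* = 58.7667.
At the floor p = 136, quantity demanded = (153.5 − 136)/0.8 = 21.875.
Sellers' marginal cost at q' = 21.875: 11.4 + 0.4·21.875 = 20.15.
Δq = 118.4167 − 21.875 = 96.5417; wedge = 136 − 20.15 = 115.85.
Deadweight loss = ½ × 96.5417 × 115.85 = 5592.18.

5592.18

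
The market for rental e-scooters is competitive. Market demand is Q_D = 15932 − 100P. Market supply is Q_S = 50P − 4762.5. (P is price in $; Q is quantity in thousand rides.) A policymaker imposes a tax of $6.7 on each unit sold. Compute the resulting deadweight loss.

In inverse form: demand P = 159.32 − 0.01Q, supply P = 95.25 + 0.02Q.
Competitive equilibrium: 159.32 − 0.01Q = 95.25 + 0.02Q → Q* = 2135.6667, P* = 137.9633.
With the tax, the buyer price exceeds the seller price by 6.7: (159.32 − 0.01Q) − (95.25 + 0.02Q) = 6.7 → Q' = 1912.3333.
ΔQ = 2135.6667 − 1912.3333 = 223.3334; the wedge equals the tax, 6.7.
The triangle = ½ × 223.3334 × 6.7 = $748.17 thousand.

$748.17 thousand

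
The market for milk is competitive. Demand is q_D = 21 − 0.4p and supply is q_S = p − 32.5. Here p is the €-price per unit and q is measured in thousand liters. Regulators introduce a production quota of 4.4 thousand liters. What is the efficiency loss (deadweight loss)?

€3.02 thousand

In inverse form: demand p = 52.5 − 2.5q, supply p = 32.5 + q.
Competitive equilibrium: 52.5 − 2.5q = 32.5 + q → q* = 5.7143, p* = 38.2143.
At q = 4.4: demand price = 52.5 − 2.5·4.4 = 41.5; supply price = 32.5 + 1·4.4 = 36.9.
Δq = 5.7143 − 4.4 = 1.3143; wedge = 41.5 − 36.9 = 4.6.
The triangle = ½ × 1.3143 × 4.6 = €3.02 thousand.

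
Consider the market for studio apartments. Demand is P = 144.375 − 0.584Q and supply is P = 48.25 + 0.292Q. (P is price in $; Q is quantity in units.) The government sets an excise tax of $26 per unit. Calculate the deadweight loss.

$385.84

Competitive equilibrium: 144.375 − 0.584Q = 48.25 + 0.292Q → Q* = 109.7317, P* = 80.2917.
With the tax, the buyer price exceeds the seller price by 26: (144.375 − 0.584Q) − (48.25 + 0.292Q) = 26 → Q' = 80.0514.
ΔQ = 109.7317 − 80.0514 = 29.6803; the wedge equals the tax, 26.
DWL = ½ × 29.6803 × 26 = $385.84.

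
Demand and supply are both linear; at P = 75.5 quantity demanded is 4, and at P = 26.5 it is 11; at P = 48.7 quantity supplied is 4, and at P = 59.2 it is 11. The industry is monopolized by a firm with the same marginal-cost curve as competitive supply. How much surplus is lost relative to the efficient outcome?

Demand slope = (26.5 − 75.5)/(11 − 4) = −7, so P = 103.5 − 7Q.
Supply slope = (59.2 − 48.7)/(11 − 4) = 1.5, so P = 42.7 + 1.5Q.
Competitive equilibrium: 103.5 − 7Q = 42.7 + 1.5Q → Q* = 7.1529, P* = 53.4294.
Marginal revenue: MR = 103.5 − 14Q. Set MR = MC: 103.5 − 14Q = 42.7 + 1.5Q → Q_m = 3.9226.
Price P_m = 103.5 − 7·3.9226 = 76.0418; MC(Q_m) = 42.7 + 1.5·3.9226 = 48.5839.
Competitive Q* = 7.1529, so ΔQ = 3.2303; wedge = 76.0418 − 48.5839 = 27.4579.
The triangle = ½ × 3.2303 × 27.4579 = 44.35.

44.35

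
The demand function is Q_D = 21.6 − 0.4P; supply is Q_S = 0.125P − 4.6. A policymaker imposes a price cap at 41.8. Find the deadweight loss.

In inverse form: demand P = 54 − 2.5Q, supply P = 36.8 + 8Q.
Competitive equilibrium: 54 − 2.5Q = 36.8 + 8Q → Q* = 1.6381, P* = 49.9048.
At the ceiling P = 41.8, quantity supplied = (41.8 − 36.8)/8 = 0.625.
Willingness to pay at Q' = 0.625: 54 − 2.5·0.625 = 52.4375.
ΔQ = 1.6381 − 0.625 = 1.0131; wedge = 52.4375 − 41.8 = 10.6375.
Deadweight loss = ½ × 1.0131 × 10.6375 = 5.39.

5.39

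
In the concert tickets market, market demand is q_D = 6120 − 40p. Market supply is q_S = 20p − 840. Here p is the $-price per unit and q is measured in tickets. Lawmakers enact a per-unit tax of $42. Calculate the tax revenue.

$38640

In inverse form: demand p = 153 − 0.025q, supply p = 42 + 0.05q.
Competitive equilibrium: 153 − 0.025q = 42 + 0.05q → q* = 1480, p* = 116.
With the tax, the buyer price exceeds the seller price by 42: (153 − 0.025q) − (42 + 0.05q) = 42 → q' = 920.
Tax revenue = 42 × 920 = $38640.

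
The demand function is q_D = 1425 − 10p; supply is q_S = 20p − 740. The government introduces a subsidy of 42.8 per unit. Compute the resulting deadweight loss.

In inverse form: demand p = 142.5 − 0.1q, supply p = 37 + 0.05q.
Competitive equilibrium: 142.5 − 0.1q = 37 + 0.05q → q* = 703.3333, p* = 72.1667.
The subsidy lowers effective supply by 42.8: p = 0.05q − 5.8.
New quantity: 142.5 − 0.1q = 0.05q − 5.8 → q' = 988.6667.
Overproduction Δq = 988.6667 − 703.3333 = 285.3334; wedge = subsidy = 42.8.
Deadweight loss = ½ × 285.3334 × 42.8 = 6106.13.

6106.13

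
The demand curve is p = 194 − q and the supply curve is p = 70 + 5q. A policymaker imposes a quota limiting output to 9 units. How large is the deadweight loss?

Competitive equilibrium: 194 − q = 70 + 5q → q* = 20.6667, p* = 173.3333.
At q = 9: demand price = 194 − 1·9 = 185; supply price = 70 + 5·9 = 115.
Δq = 20.6667 − 9 = 11.6667; wedge = 185 − 115 = 70.
DWL = ½ × 11.6667 × 70 = 408.33.

408.33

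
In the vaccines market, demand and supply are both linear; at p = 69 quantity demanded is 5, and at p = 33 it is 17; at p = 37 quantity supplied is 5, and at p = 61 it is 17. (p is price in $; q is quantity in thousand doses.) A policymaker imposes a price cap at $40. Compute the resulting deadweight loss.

$60.025 thousand

Demand slope = (33 − 69)/(17 − 5) = −3, so p = 84 − 3q.
Supply slope = (61 − 37)/(17 − 5) = 2, so p = 27 + 2q.
Competitive equilibrium: 84 − 3q = 27 + 2q → q* = 11.4, p* = 49.8.
At the ceiling p = 40, quantity supplied = (40 − 27)/2 = 6.5.
Willingness to pay at q' = 6.5: 84 − 3·6.5 = 64.5.
Δq = 11.4 − 6.5 = 4.9; wedge = 64.5 − 40 = 24.5.
Deadweight loss = ½ × 4.9 × 24.5 = $60.025 thousand.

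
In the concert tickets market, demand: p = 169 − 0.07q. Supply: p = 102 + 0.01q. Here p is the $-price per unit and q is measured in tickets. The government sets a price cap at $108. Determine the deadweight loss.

Competitive equilibrium: 169 − 0.07q = 102 + 0.01q → q* = 837.5, p* = 110.375.
At the ceiling p = 108, quantity supplied = (108 − 102)/0.01 = 600.
Willingness to pay at q' = 600: 169 − 0.07·600 = 127.
Δq = 837.5 − 600 = 237.5; wedge = 127 − 108 = 19.
The triangle = ½ × 237.5 × 19 = $2256.25.

$2256.25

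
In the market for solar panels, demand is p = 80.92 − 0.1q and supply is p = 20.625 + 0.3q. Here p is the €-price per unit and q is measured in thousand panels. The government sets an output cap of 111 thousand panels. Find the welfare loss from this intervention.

€315.81 thousand

Competitive equilibrium: 80.92 − 0.1q = 20.625 + 0.3q → q* = 150.7375, p* = 65.8463.
At q = 111: demand price = 80.92 − 0.1·111 = 69.82; supply price = 20.625 + 0.3·111 = 53.925.
Δq = 150.7375 − 111 = 39.7375; wedge = 69.82 − 53.925 = 15.895.
The triangle = ½ × 39.7375 × 15.895 = €315.81 thousand.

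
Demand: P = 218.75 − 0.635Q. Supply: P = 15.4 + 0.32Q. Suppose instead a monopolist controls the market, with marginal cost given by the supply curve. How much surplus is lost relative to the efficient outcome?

Competitive equilibrium: 218.75 − 0.635Q = 15.4 + 0.32Q → Q* = 212.9319, P* = 83.5382.
Marginal revenue: MR = 218.75 − 1.27Q. Set MR = MC: 218.75 − 1.27Q = 15.4 + 0.32Q → Q_m = 127.8931.
Price P_m = 218.75 − 0.635·127.8931 = 137.5379; MC(Q_m) = 15.4 + 0.32·127.8931 = 56.3258.
Competitive Q* = 212.9319, so ΔQ = 85.0388; wedge = 137.5379 − 56.3258 = 81.2121.
The triangle = ½ × 85.0388 × 81.2121 = 3453.09.

3453.09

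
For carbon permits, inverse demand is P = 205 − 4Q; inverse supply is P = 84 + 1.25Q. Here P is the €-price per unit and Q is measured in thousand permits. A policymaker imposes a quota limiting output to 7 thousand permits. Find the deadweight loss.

Competitive equilibrium: 205 − 4Q = 84 + 1.25Q → Q* = 23.0476, P* = 112.8095.
At Q = 7: demand price = 205 − 4·7 = 177; supply price = 84 + 1.25·7 = 92.75.
ΔQ = 23.0476 − 7 = 16.0476; wedge = 177 − 92.75 = 84.25.
DWL = ½ × 16.0476 × 84.25 = €676.01 thousand.

€676.01 thousand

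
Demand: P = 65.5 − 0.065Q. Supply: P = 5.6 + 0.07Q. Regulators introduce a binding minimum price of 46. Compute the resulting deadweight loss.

1393.93

Competitive equilibrium: 65.5 − 0.065Q = 5.6 + 0.07Q → Q* = 443.7037, P* = 36.6593.
At the floor P = 46, quantity demanded = (65.5 − 46)/0.065 = 300.
Sellers' marginal cost at Q' = 300: 5.6 + 0.07·300 = 26.6.
ΔQ = 443.7037 − 300 = 143.7037; wedge = 46 − 26.6 = 19.4.
The triangle = ½ × 143.7037 × 19.4 = 1393.93.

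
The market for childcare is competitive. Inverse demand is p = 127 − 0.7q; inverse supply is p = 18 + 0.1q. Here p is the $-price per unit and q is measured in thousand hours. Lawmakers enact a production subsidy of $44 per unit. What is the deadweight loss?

$1210 thousand

Competitive equilibrium: 127 − 0.7q = 18 + 0.1q → q* = 136.25, p* = 31.625.
The subsidy lowers effective supply by 44: p = 0.1q − 26.
New quantity: 127 − 0.7q = 0.1q − 26 → q' = 191.25.
Overproduction Δq = 191.25 − 136.25 = 55; wedge = subsidy = 44.
Deadweight loss = ½ × 55 × 44 = $1210 thousand.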